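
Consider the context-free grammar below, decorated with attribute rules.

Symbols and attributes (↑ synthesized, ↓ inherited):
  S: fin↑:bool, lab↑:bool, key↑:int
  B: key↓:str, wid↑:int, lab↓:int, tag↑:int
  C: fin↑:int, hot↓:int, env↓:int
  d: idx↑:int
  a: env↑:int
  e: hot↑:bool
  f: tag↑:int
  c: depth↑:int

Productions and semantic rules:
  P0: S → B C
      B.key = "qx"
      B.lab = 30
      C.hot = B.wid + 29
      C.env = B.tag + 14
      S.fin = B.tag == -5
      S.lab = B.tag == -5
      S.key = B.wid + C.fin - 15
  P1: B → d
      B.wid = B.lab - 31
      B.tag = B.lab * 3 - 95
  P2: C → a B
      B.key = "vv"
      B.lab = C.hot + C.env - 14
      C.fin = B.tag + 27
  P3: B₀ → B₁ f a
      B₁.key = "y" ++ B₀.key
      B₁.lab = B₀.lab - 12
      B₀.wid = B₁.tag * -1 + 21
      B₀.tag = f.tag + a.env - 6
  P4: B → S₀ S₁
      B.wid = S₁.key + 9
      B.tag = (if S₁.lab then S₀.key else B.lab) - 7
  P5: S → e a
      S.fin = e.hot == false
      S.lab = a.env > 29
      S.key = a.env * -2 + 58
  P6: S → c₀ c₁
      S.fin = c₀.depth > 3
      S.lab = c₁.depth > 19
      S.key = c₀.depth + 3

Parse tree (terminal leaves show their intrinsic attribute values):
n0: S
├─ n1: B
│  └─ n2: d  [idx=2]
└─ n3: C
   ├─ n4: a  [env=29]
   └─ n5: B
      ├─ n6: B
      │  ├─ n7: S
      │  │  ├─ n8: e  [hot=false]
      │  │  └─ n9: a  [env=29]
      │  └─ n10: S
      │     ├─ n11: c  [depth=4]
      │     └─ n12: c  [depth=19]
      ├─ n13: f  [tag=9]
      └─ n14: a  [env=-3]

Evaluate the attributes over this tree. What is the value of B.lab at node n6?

11

1. n1.key = "qx"  ["qx"]
2. n1.lab = 30  [30]
3. n2.idx = 2  [terminal]
4. n1.wid = -1  [B.lab - 31]
5. n1.tag = -5  [B.lab * 3 - 95]
6. n3.hot = 28  [B.wid + 29]
7. n3.env = 9  [B.tag + 14]
8. n4.env = 29  [terminal]
9. n5.key = "vv"  ["vv"]
10. n5.lab = 23  [C.hot + C.env - 14]
11. n6.key = "yvv"  ["y" ++ B₀.key]
12. n6.lab = 11  [B₀.lab - 12]
13. n8.hot = false  [terminal]
14. n9.env = 29  [terminal]
15. n7.fin = true  [e.hot == false]
16. n7.lab = false  [a.env > 29]
17. n7.key = 0  [a.env * -2 + 58]
18. n11.depth = 4  [terminal]
19. n12.depth = 19  [terminal]
20. n10.fin = true  [c₀.depth > 3]
21. n10.lab = false  [c₁.depth > 19]
22. n10.key = 7  [c₀.depth + 3]
23. n6.wid = 16  [S₁.key + 9]
24. n6.tag = 4  [(if S₁.lab then S₀.key else B.lab) - 7]
25. n13.tag = 9  [terminal]
26. n14.env = -3  [terminal]
27. n5.wid = 17  [B₁.tag * -1 + 21]
28. n5.tag = 0  [f.tag + a.env - 6]
29. n3.fin = 27  [B.tag + 27]
30. n0.fin = true  [B.tag == -5]
31. n0.lab = true  [B.tag == -5]
32. n0.key = 11  [B.wid + C.fin - 15]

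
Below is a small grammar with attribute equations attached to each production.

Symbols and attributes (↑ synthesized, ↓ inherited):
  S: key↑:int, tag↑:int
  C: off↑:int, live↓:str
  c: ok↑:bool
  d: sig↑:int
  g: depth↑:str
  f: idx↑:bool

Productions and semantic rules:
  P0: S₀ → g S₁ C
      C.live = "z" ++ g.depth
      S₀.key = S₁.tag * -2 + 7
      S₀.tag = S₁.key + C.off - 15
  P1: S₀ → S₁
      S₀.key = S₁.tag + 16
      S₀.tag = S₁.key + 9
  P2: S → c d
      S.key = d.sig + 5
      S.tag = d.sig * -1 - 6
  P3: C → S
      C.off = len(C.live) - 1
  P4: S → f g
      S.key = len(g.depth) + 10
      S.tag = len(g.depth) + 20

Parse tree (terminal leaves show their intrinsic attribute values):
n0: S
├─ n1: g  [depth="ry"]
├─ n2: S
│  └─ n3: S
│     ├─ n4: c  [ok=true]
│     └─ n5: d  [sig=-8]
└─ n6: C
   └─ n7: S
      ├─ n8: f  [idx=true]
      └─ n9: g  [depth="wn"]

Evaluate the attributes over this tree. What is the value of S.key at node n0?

1. n1.depth = "ry"  [terminal]
2. n4.ok = true  [terminal]
3. n5.sig = -8  [terminal]
4. n3.key = -3  [d.sig + 5]
5. n3.tag = 2  [d.sig * -1 - 6]
6. n2.key = 18  [S₁.tag + 16]
7. n2.tag = 6  [S₁.key + 9]
8. n6.live = "zry"  ["z" ++ g.depth]
9. n8.idx = true  [terminal]
10. n9.depth = "wn"  [terminal]
11. n7.key = 12  [len(g.depth) + 10]
12. n7.tag = 22  [len(g.depth) + 20]
13. n6.off = 2  [len(C.live) - 1]
14. n0.key = -5  [S₁.tag * -2 + 7]
15. n0.tag = 5  [S₁.key + C.off - 15]

-5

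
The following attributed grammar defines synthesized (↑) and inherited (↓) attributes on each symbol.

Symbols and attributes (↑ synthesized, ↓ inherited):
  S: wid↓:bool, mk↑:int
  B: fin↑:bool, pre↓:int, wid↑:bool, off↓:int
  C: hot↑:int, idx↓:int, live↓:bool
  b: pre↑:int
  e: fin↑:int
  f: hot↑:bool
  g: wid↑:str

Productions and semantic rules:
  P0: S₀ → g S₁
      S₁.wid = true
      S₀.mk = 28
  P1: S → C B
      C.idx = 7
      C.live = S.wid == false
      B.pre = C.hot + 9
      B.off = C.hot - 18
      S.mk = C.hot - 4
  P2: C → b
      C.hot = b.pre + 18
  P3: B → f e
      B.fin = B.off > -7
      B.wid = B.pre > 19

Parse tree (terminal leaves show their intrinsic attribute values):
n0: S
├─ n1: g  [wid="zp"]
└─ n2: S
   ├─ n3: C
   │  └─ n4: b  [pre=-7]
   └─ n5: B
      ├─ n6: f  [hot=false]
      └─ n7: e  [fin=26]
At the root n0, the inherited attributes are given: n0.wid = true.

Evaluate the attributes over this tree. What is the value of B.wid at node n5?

true

1. n0.wid = true  [given at root]
2. n1.wid = "zp"  [terminal]
3. n2.wid = true  [true]
4. n3.idx = 7  [7]
5. n3.live = false  [S.wid == false]
6. n4.pre = -7  [terminal]
7. n3.hot = 11  [b.pre + 18]
8. n5.pre = 20  [C.hot + 9]
9. n5.off = -7  [C.hot - 18]
10. n6.hot = false  [terminal]
11. n7.fin = 26  [terminal]
12. n5.fin = false  [B.off > -7]
13. n5.wid = true  [B.pre > 19]
14. n2.mk = 7  [C.hot - 4]
15. n0.mk = 28  [28]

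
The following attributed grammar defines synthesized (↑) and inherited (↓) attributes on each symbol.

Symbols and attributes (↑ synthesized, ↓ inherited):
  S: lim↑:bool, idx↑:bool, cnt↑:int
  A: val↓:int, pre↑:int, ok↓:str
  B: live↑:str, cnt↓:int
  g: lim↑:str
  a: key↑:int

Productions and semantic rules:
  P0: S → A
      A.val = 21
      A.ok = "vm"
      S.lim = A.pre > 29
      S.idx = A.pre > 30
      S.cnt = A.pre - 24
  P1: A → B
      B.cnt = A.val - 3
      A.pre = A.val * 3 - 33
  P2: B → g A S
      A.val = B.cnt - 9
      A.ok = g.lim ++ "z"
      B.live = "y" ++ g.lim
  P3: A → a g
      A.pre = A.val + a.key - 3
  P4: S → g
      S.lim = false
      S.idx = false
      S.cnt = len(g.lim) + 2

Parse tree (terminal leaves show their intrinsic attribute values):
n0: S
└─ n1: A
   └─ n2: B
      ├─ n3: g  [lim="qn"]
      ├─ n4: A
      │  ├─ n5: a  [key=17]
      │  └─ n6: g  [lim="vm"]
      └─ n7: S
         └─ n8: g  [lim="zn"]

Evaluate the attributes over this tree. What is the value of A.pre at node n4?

23

1. n1.val = 21  [21]
2. n1.ok = "vm"  ["vm"]
3. n2.cnt = 18  [A.val - 3]
4. n3.lim = "qn"  [terminal]
5. n4.val = 9  [B.cnt - 9]
6. n4.ok = "qnz"  [g.lim ++ "z"]
7. n5.key = 17  [terminal]
8. n6.lim = "vm"  [terminal]
9. n4.pre = 23  [A.val + a.key - 3]
10. n8.lim = "zn"  [terminal]
11. n7.lim = false  [false]
12. n7.idx = false  [false]
13. n7.cnt = 4  [len(g.lim) + 2]
14. n2.live = "yqn"  ["y" ++ g.lim]
15. n1.pre = 30  [A.val * 3 - 33]
16. n0.lim = true  [A.pre > 29]
17. n0.idx = false  [A.pre > 30]
18. n0.cnt = 6  [A.pre - 24]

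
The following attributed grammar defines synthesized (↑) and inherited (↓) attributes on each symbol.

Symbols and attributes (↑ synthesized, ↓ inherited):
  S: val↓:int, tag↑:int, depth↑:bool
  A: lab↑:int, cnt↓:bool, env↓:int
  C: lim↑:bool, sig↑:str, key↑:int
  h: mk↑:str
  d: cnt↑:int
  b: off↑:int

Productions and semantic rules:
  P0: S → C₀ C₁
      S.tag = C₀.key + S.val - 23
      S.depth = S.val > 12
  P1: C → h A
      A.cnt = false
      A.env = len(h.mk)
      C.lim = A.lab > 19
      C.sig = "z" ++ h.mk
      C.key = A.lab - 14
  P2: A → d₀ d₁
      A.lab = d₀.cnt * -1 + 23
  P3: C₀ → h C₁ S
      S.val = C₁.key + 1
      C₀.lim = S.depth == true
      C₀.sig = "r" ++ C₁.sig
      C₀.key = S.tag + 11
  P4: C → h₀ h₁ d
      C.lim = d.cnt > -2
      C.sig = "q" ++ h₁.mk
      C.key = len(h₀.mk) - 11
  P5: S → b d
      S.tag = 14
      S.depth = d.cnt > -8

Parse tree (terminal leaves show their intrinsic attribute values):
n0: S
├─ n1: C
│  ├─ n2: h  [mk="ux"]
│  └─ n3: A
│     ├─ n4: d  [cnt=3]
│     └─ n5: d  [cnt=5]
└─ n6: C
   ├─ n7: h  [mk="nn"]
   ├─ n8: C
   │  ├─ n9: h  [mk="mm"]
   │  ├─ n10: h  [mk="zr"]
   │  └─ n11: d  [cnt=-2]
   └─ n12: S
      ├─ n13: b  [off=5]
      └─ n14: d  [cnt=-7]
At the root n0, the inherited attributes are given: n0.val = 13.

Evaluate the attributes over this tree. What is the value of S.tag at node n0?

1. n0.val = 13  [given at root]
2. n2.mk = "ux"  [terminal]
3. n3.cnt = false  [false]
4. n3.env = 2  [len(h.mk)]
5. n4.cnt = 3  [terminal]
6. n5.cnt = 5  [terminal]
7. n3.lab = 20  [d₀.cnt * -1 + 23]
8. n1.lim = true  [A.lab > 19]
9. n1.sig = "zux"  ["z" ++ h.mk]
10. n1.key = 6  [A.lab - 14]
11. n7.mk = "nn"  [terminal]
12. n9.mk = "mm"  [terminal]
13. n10.mk = "zr"  [terminal]
14. n11.cnt = -2  [terminal]
15. n8.lim = false  [d.cnt > -2]
16. n8.sig = "qzr"  ["q" ++ h₁.mk]
17. n8.key = -9  [len(h₀.mk) - 11]
18. n12.val = -8  [C₁.key + 1]
19. n13.off = 5  [terminal]
20. n14.cnt = -7  [terminal]
21. n12.tag = 14  [14]
22. n12.depth = true  [d.cnt > -8]
23. n6.lim = true  [S.depth == true]
24. n6.sig = "rqzr"  ["r" ++ C₁.sig]
25. n6.key = 25  [S.tag + 11]
26. n0.tag = -4  [C₀.key + S.val - 23]
27. n0.depth = true  [S.val > 12]

-4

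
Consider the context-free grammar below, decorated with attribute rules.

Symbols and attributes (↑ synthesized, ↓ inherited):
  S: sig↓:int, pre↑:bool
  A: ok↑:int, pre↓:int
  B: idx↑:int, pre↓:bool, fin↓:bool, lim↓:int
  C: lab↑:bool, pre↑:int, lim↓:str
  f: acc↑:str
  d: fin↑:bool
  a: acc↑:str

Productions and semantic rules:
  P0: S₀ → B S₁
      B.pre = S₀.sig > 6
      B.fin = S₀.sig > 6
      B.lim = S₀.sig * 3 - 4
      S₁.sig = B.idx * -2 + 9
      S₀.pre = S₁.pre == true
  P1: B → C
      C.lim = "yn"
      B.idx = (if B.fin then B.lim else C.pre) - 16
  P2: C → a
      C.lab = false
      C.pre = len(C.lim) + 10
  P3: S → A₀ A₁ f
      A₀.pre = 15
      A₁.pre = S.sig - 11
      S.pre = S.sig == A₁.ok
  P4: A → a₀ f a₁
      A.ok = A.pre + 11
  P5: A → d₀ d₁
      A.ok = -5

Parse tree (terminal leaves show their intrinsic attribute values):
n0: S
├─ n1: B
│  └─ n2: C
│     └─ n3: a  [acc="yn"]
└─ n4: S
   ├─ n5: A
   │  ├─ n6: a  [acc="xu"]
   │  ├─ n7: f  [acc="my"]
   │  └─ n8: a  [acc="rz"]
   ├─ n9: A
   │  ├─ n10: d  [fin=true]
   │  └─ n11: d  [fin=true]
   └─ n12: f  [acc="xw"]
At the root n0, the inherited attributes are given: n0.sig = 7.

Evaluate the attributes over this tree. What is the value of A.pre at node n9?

-4

1. n0.sig = 7  [given at root]
2. n1.pre = true  [S₀.sig > 6]
3. n1.fin = true  [S₀.sig > 6]
4. n1.lim = 17  [S₀.sig * 3 - 4]
5. n2.lim = "yn"  ["yn"]
6. n3.acc = "yn"  [terminal]
7. n2.lab = false  [false]
8. n2.pre = 12  [len(C.lim) + 10]
9. n1.idx = 1  [(if B.fin then B.lim else C.pre) - 16]
10. n4.sig = 7  [B.idx * -2 + 9]
11. n5.pre = 15  [15]
12. n6.acc = "xu"  [terminal]
13. n7.acc = "my"  [terminal]
14. n8.acc = "rz"  [terminal]
15. n5.ok = 26  [A.pre + 11]
16. n9.pre = -4  [S.sig - 11]
17. n10.fin = true  [terminal]
18. n11.fin = true  [terminal]
19. n9.ok = -5  [-5]
20. n12.acc = "xw"  [terminal]
21. n4.pre = false  [S.sig == A₁.ok]
22. n0.pre = false  [S₁.pre == true]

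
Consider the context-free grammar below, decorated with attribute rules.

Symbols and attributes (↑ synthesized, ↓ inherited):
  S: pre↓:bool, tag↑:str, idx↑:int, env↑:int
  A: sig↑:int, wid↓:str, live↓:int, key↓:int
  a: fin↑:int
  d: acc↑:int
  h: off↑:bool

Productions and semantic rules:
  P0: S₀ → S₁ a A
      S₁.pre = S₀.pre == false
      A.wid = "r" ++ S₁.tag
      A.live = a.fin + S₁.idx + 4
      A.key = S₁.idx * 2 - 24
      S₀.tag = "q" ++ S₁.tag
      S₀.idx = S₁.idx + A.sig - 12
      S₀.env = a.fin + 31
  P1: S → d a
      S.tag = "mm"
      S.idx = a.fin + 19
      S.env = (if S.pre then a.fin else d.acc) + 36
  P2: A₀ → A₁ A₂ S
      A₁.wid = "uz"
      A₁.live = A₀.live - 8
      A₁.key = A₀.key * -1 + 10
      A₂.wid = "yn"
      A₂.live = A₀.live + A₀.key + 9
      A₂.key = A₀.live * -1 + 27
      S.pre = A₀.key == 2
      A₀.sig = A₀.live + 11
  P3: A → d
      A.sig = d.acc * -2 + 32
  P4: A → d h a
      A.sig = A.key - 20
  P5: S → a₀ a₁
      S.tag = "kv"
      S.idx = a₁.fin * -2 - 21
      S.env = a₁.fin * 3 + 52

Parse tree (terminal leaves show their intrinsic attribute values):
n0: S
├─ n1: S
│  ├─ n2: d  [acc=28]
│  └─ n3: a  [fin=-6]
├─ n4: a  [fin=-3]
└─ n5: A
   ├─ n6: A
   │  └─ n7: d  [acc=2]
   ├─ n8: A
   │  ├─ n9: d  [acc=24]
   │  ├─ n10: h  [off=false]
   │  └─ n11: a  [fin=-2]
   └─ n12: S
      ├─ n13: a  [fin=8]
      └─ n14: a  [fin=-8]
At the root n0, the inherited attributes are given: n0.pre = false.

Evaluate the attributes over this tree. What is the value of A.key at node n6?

8

1. n0.pre = false  [given at root]
2. n1.pre = true  [S₀.pre == false]
3. n2.acc = 28  [terminal]
4. n3.fin = -6  [terminal]
5. n1.tag = "mm"  ["mm"]
6. n1.idx = 13  [a.fin + 19]
7. n1.env = 30  [(if S.pre then a.fin else d.acc) + 36]
8. n4.fin = -3  [terminal]
9. n5.wid = "rmm"  ["r" ++ S₁.tag]
10. n5.live = 14  [a.fin + S₁.idx + 4]
11. n5.key = 2  [S₁.idx * 2 - 24]
12. n6.wid = "uz"  ["uz"]
13. n6.live = 6  [A₀.live - 8]
14. n6.key = 8  [A₀.key * -1 + 10]
15. n7.acc = 2  [terminal]
16. n6.sig = 28  [d.acc * -2 + 32]
17. n8.wid = "yn"  ["yn"]
18. n8.live = 25  [A₀.live + A₀.key + 9]
19. n8.key = 13  [A₀.live * -1 + 27]
20. n9.acc = 24  [terminal]
21. n10.off = false  [terminal]
22. n11.fin = -2  [terminal]
23. n8.sig = -7  [A.key - 20]
24. n12.pre = true  [A₀.key == 2]
25. n13.fin = 8  [terminal]
26. n14.fin = -8  [terminal]
27. n12.tag = "kv"  ["kv"]
28. n12.idx = -5  [a₁.fin * -2 - 21]
29. n12.env = 28  [a₁.fin * 3 + 52]
30. n5.sig = 25  [A₀.live + 11]
31. n0.tag = "qmm"  ["q" ++ S₁.tag]
32. n0.idx = 26  [S₁.idx + A.sig - 12]
33. n0.env = 28  [a.fin + 31]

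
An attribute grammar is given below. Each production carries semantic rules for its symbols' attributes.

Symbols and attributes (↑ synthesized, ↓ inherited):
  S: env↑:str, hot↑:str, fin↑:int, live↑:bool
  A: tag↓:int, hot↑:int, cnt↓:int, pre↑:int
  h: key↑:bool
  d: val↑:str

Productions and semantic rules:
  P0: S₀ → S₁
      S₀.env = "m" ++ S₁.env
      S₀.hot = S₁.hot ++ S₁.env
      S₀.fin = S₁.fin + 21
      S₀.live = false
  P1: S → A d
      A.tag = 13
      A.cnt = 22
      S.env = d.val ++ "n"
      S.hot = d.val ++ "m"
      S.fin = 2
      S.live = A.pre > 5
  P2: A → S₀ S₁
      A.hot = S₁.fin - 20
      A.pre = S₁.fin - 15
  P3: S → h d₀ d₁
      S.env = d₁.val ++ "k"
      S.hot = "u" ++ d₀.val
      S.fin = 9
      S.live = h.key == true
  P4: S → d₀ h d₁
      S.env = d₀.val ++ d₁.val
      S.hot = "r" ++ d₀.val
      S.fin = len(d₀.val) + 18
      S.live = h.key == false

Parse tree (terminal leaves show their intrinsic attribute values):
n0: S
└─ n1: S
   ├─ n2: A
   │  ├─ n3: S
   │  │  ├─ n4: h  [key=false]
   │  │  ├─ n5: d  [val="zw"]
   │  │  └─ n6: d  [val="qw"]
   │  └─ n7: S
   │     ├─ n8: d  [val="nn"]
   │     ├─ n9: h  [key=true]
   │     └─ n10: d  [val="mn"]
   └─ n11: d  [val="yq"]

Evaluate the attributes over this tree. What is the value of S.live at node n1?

1. n2.tag = 13  [13]
2. n2.cnt = 22  [22]
3. n4.key = false  [terminal]
4. n5.val = "zw"  [terminal]
5. n6.val = "qw"  [terminal]
6. n3.env = "qwk"  [d₁.val ++ "k"]
7. n3.hot = "uzw"  ["u" ++ d₀.val]
8. n3.fin = 9  [9]
9. n3.live = false  [h.key == true]
10. n8.val = "nn"  [terminal]
11. n9.key = true  [terminal]
12. n10.val = "mn"  [terminal]
13. n7.env = "nnmn"  [d₀.val ++ d₁.val]
14. n7.hot = "rnn"  ["r" ++ d₀.val]
15. n7.fin = 20  [len(d₀.val) + 18]
16. n7.live = false  [h.key == false]
17. n2.hot = 0  [S₁.fin - 20]
18. n2.pre = 5  [S₁.fin - 15]
19. n11.val = "yq"  [terminal]
20. n1.env = "yqn"  [d.val ++ "n"]
21. n1.hot = "yqm"  [d.val ++ "m"]
22. n1.fin = 2  [2]
23. n1.live = false  [A.pre > 5]
24. n0.env = "myqn"  ["m" ++ S₁.env]
25. n0.hot = "yqmyqn"  [S₁.hot ++ S₁.env]
26. n0.fin = 23  [S₁.fin + 21]
27. n0.live = false  [false]

false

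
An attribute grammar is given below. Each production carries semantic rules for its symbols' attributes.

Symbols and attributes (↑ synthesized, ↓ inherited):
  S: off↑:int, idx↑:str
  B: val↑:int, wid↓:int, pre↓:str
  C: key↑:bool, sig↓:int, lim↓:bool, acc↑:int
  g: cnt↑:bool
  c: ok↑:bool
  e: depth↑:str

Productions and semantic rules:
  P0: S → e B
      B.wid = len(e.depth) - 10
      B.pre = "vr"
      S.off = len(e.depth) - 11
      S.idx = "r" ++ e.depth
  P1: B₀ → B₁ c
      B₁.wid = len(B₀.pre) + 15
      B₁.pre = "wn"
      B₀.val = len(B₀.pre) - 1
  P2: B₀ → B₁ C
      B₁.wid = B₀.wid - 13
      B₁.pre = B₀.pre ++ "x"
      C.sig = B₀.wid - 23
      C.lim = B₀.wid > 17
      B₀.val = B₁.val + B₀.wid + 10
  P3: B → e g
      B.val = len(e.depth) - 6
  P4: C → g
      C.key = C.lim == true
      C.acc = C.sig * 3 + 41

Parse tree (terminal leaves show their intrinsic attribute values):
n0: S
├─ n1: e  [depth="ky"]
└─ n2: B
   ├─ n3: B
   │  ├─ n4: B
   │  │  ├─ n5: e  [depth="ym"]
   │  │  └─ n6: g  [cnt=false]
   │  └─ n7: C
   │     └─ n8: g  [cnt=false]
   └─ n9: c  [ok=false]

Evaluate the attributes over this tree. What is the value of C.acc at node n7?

23

1. n1.depth = "ky"  [terminal]
2. n2.wid = -8  [len(e.depth) - 10]
3. n2.pre = "vr"  ["vr"]
4. n3.wid = 17  [len(B₀.pre) + 15]
5. n3.pre = "wn"  ["wn"]
6. n4.wid = 4  [B₀.wid - 13]
7. n4.pre = "wnx"  [B₀.pre ++ "x"]
8. n5.depth = "ym"  [terminal]
9. n6.cnt = false  [terminal]
10. n4.val = -4  [len(e.depth) - 6]
11. n7.sig = -6  [B₀.wid - 23]
12. n7.lim = false  [B₀.wid > 17]
13. n8.cnt = false  [terminal]
14. n7.key = false  [C.lim == true]
15. n7.acc = 23  [C.sig * 3 + 41]
16. n3.val = 23  [B₁.val + B₀.wid + 10]
17. n9.ok = false  [terminal]
18. n2.val = 1  [len(B₀.pre) - 1]
19. n0.off = -9  [len(e.depth) - 11]
20. n0.idx = "rky"  ["r" ++ e.depth]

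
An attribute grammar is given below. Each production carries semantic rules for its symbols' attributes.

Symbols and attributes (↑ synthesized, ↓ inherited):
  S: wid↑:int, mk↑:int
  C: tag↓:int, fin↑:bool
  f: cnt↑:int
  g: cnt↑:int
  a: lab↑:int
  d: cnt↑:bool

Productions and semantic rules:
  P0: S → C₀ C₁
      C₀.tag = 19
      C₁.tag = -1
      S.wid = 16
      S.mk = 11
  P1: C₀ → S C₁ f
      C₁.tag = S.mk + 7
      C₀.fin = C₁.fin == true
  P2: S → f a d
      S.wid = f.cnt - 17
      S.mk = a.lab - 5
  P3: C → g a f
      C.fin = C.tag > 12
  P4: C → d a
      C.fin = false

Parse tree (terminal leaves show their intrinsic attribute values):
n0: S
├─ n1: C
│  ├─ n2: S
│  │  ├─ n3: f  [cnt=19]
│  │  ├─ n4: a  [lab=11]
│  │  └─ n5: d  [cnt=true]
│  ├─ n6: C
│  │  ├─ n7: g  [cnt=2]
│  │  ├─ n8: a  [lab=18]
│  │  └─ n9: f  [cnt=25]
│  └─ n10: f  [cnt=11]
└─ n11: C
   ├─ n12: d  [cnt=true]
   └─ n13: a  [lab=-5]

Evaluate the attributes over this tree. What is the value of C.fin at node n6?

true

1. n1.tag = 19  [19]
2. n3.cnt = 19  [terminal]
3. n4.lab = 11  [terminal]
4. n5.cnt = true  [terminal]
5. n2.wid = 2  [f.cnt - 17]
6. n2.mk = 6  [a.lab - 5]
7. n6.tag = 13  [S.mk + 7]
8. n7.cnt = 2  [terminal]
9. n8.lab = 18  [terminal]
10. n9.cnt = 25  [terminal]
11. n6.fin = true  [C.tag > 12]
12. n10.cnt = 11  [terminal]
13. n1.fin = true  [C₁.fin == true]
14. n11.tag = -1  [-1]
15. n12.cnt = true  [terminal]
16. n13.lab = -5  [terminal]
17. n11.fin = false  [false]
18. n0.wid = 16  [16]
19. n0.mk = 11  [11]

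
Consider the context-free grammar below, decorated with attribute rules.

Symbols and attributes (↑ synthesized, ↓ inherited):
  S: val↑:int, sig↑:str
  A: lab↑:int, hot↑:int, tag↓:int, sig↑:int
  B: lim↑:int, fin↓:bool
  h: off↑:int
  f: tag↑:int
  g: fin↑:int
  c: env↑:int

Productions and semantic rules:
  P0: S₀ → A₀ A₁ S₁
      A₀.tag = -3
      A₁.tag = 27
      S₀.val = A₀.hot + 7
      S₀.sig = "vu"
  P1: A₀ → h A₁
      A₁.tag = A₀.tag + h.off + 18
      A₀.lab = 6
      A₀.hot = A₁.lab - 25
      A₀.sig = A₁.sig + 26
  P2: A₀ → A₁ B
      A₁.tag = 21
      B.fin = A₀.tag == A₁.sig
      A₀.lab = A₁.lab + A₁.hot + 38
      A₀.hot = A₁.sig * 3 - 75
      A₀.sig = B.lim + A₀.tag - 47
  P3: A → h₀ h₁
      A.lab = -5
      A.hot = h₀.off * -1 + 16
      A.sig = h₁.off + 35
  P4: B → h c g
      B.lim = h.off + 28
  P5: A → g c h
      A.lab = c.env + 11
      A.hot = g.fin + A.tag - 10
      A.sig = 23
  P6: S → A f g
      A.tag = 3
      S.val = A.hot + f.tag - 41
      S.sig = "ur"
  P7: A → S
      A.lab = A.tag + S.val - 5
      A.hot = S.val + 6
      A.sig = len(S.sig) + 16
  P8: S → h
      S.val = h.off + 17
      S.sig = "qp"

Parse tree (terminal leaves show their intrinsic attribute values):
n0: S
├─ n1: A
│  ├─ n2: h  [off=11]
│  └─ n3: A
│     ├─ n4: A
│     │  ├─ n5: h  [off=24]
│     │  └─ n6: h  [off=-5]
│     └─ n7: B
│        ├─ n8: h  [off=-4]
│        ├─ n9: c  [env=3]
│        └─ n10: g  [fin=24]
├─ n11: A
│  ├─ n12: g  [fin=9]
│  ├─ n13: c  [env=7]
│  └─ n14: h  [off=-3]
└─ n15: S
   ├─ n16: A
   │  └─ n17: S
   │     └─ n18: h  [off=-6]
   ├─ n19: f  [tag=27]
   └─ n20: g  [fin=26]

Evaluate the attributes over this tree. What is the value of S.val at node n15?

1. n1.tag = -3  [-3]
2. n2.off = 11  [terminal]
3. n3.tag = 26  [A₀.tag + h.off + 18]
4. n4.tag = 21  [21]
5. n5.off = 24  [terminal]
6. n6.off = -5  [terminal]
7. n4.lab = -5  [-5]
8. n4.hot = -8  [h₀.off * -1 + 16]
9. n4.sig = 30  [h₁.off + 35]
10. n7.fin = false  [A₀.tag == A₁.sig]
11. n8.off = -4  [terminal]
12. n9.env = 3  [terminal]
13. n10.fin = 24  [terminal]
14. n7.lim = 24  [h.off + 28]
15. n3.lab = 25  [A₁.lab + A₁.hot + 38]
16. n3.hot = 15  [A₁.sig * 3 - 75]
17. n3.sig = 3  [B.lim + A₀.tag - 47]
18. n1.lab = 6  [6]
19. n1.hot = 0  [A₁.lab - 25]
20. n1.sig = 29  [A₁.sig + 26]
21. n11.tag = 27  [27]
22. n12.fin = 9  [terminal]
23. n13.env = 7  [terminal]
24. n14.off = -3  [terminal]
25. n11.lab = 18  [c.env + 11]
26. n11.hot = 26  [g.fin + A.tag - 10]
27. n11.sig = 23  [23]
28. n16.tag = 3  [3]
29. n18.off = -6  [terminal]
30. n17.val = 11  [h.off + 17]
31. n17.sig = "qp"  ["qp"]
32. n16.lab = 9  [A.tag + S.val - 5]
33. n16.hot = 17  [S.val + 6]
34. n16.sig = 18  [len(S.sig) + 16]
35. n19.tag = 27  [terminal]
36. n20.fin = 26  [terminal]
37. n15.val = 3  [A.hot + f.tag - 41]
38. n15.sig = "ur"  ["ur"]
39. n0.val = 7  [A₀.hot + 7]
40. n0.sig = "vu"  ["vu"]

3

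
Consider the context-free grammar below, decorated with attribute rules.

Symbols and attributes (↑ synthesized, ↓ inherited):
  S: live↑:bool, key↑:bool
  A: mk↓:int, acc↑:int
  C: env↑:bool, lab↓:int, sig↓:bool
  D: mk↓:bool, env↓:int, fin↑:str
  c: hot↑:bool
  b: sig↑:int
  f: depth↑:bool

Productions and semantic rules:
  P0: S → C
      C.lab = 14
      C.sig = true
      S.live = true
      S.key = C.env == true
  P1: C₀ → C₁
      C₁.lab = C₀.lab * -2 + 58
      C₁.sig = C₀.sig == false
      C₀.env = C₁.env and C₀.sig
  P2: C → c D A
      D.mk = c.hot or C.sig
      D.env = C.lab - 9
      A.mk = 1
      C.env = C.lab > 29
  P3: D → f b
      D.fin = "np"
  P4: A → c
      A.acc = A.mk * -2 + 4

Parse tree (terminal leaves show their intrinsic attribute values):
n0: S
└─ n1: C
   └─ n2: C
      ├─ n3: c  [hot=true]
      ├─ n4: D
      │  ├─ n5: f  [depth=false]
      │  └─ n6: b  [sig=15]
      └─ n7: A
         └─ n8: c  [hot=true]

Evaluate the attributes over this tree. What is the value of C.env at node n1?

true

1. n1.lab = 14  [14]
2. n1.sig = true  [true]
3. n2.lab = 30  [C₀.lab * -2 + 58]
4. n2.sig = false  [C₀.sig == false]
5. n3.hot = true  [terminal]
6. n4.mk = true  [c.hot or C.sig]
7. n4.env = 21  [C.lab - 9]
8. n5.depth = false  [terminal]
9. n6.sig = 15  [terminal]
10. n4.fin = "np"  ["np"]
11. n7.mk = 1  [1]
12. n8.hot = true  [terminal]
13. n7.acc = 2  [A.mk * -2 + 4]
14. n2.env = true  [C.lab > 29]
15. n1.env = true  [C₁.env and C₀.sig]
16. n0.live = true  [true]
17. n0.key = true  [C.env == true]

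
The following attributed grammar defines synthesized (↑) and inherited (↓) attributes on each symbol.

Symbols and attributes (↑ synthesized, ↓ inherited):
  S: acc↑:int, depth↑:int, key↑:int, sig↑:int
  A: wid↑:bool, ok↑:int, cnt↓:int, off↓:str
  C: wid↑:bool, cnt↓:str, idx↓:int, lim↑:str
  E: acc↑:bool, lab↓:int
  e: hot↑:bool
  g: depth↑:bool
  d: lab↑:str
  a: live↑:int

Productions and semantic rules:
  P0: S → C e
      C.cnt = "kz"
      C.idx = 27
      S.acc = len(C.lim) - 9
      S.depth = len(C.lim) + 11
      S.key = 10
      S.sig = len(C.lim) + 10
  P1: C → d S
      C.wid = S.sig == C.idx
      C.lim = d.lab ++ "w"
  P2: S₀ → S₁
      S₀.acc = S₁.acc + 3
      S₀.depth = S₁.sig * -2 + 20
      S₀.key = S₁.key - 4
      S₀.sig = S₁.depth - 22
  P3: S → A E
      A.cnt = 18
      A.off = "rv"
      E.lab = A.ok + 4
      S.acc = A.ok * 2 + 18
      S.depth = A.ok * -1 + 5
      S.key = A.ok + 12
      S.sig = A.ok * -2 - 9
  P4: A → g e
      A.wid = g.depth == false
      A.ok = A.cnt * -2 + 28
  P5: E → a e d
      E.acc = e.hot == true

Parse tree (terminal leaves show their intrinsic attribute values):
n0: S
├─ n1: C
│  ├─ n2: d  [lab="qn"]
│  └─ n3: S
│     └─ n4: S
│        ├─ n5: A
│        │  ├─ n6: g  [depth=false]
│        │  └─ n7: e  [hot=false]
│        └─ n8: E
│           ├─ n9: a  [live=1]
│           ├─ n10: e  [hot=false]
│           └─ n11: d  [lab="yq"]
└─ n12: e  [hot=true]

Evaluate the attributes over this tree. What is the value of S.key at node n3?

1. n1.cnt = "kz"  ["kz"]
2. n1.idx = 27  [27]
3. n2.lab = "qn"  [terminal]
4. n5.cnt = 18  [18]
5. n5.off = "rv"  ["rv"]
6. n6.depth = false  [terminal]
7. n7.hot = false  [terminal]
8. n5.wid = true  [g.depth == false]
9. n5.ok = -8  [A.cnt * -2 + 28]
10. n8.lab = -4  [A.ok + 4]
11. n9.live = 1  [terminal]
12. n10.hot = false  [terminal]
13. n11.lab = "yq"  [terminal]
14. n8.acc = false  [e.hot == true]
15. n4.acc = 2  [A.ok * 2 + 18]
16. n4.depth = 13  [A.ok * -1 + 5]
17. n4.key = 4  [A.ok + 12]
18. n4.sig = 7  [A.ok * -2 - 9]
19. n3.acc = 5  [S₁.acc + 3]
20. n3.depth = 6  [S₁.sig * -2 + 20]
21. n3.key = 0  [S₁.key - 4]
22. n3.sig = -9  [S₁.depth - 22]
23. n1.wid = false  [S.sig == C.idx]
24. n1.lim = "qnw"  [d.lab ++ "w"]
25. n12.hot = true  [terminal]
26. n0.acc = -6  [len(C.lim) - 9]
27. n0.depth = 14  [len(C.lim) + 11]
28. n0.key = 10  [10]
29. n0.sig = 13  [len(C.lim) + 10]

0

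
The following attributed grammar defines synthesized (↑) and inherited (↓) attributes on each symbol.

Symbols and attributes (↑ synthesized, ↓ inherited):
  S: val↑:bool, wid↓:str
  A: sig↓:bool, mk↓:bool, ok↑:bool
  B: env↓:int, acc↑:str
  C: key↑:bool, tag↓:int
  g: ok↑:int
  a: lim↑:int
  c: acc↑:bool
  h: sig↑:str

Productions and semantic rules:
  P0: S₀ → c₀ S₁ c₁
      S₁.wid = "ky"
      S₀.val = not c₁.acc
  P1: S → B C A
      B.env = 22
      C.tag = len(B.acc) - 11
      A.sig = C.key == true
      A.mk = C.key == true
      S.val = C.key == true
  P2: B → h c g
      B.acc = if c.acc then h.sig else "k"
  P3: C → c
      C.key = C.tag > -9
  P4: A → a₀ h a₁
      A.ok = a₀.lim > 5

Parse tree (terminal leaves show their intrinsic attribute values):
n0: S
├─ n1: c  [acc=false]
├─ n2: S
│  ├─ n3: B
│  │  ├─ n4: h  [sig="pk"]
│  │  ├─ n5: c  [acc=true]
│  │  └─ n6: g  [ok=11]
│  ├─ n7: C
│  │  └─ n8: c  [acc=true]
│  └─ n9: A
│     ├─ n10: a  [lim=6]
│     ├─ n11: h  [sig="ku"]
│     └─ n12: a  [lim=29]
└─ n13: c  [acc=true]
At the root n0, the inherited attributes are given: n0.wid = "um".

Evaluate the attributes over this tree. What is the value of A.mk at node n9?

1. n0.wid = "um"  [given at root]
2. n1.acc = false  [terminal]
3. n2.wid = "ky"  ["ky"]
4. n3.env = 22  [22]
5. n4.sig = "pk"  [terminal]
6. n5.acc = true  [terminal]
7. n6.ok = 11  [terminal]
8. n3.acc = "pk"  [if c.acc then h.sig else "k"]
9. n7.tag = -9  [len(B.acc) - 11]
10. n8.acc = true  [terminal]
11. n7.key = false  [C.tag > -9]
12. n9.sig = false  [C.key == true]
13. n9.mk = false  [C.key == true]
14. n10.lim = 6  [terminal]
15. n11.sig = "ku"  [terminal]
16. n12.lim = 29  [terminal]
17. n9.ok = true  [a₀.lim > 5]
18. n2.val = false  [C.key == true]
19. n13.acc = true  [terminal]
20. n0.val = false  [not c₁.acc]

false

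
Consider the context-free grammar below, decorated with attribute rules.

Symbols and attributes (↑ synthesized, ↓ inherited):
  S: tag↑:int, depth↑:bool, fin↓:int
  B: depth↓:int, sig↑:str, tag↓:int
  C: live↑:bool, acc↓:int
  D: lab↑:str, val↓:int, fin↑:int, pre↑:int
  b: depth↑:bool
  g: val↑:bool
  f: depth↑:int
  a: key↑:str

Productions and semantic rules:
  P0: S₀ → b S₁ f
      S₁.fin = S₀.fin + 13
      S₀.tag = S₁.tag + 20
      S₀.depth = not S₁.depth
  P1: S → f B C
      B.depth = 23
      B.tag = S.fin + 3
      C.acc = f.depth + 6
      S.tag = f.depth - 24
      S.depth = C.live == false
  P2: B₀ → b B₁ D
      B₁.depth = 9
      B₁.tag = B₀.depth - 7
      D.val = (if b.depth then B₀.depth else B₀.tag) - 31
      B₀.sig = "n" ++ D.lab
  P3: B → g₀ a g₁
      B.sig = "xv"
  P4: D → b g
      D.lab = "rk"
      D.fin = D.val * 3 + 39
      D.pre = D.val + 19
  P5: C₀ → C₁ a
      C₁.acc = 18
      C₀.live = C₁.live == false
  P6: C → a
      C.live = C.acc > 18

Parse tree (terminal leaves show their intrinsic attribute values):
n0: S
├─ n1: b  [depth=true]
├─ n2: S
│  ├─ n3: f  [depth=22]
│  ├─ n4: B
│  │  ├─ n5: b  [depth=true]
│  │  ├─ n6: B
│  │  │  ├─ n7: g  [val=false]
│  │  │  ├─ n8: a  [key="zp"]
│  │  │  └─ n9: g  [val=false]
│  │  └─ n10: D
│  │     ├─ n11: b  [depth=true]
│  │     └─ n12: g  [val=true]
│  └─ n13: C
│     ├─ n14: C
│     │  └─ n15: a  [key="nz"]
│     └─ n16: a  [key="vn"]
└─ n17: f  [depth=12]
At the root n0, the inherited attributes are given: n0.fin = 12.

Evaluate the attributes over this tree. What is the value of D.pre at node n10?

11

1. n0.fin = 12  [given at root]
2. n1.depth = true  [terminal]
3. n2.fin = 25  [S₀.fin + 13]
4. n3.depth = 22  [terminal]
5. n4.depth = 23  [23]
6. n4.tag = 28  [S.fin + 3]
7. n5.depth = true  [terminal]
8. n6.depth = 9  [9]
9. n6.tag = 16  [B₀.depth - 7]
10. n7.val = false  [terminal]
11. n8.key = "zp"  [terminal]
12. n9.val = false  [terminal]
13. n6.sig = "xv"  ["xv"]
14. n10.val = -8  [(if b.depth then B₀.depth else B₀.tag) - 31]
15. n11.depth = true  [terminal]
16. n12.val = true  [terminal]
17. n10.lab = "rk"  ["rk"]
18. n10.fin = 15  [D.val * 3 + 39]
19. n10.pre = 11  [D.val + 19]
20. n4.sig = "nrk"  ["n" ++ D.lab]
21. n13.acc = 28  [f.depth + 6]
22. n14.acc = 18  [18]
23. n15.key = "nz"  [terminal]
24. n14.live = false  [C.acc > 18]
25. n16.key = "vn"  [terminal]
26. n13.live = true  [C₁.live == false]
27. n2.tag = -2  [f.depth - 24]
28. n2.depth = false  [C.live == false]
29. n17.depth = 12  [terminal]
30. n0.tag = 18  [S₁.tag + 20]
31. n0.depth = true  [not S₁.depth]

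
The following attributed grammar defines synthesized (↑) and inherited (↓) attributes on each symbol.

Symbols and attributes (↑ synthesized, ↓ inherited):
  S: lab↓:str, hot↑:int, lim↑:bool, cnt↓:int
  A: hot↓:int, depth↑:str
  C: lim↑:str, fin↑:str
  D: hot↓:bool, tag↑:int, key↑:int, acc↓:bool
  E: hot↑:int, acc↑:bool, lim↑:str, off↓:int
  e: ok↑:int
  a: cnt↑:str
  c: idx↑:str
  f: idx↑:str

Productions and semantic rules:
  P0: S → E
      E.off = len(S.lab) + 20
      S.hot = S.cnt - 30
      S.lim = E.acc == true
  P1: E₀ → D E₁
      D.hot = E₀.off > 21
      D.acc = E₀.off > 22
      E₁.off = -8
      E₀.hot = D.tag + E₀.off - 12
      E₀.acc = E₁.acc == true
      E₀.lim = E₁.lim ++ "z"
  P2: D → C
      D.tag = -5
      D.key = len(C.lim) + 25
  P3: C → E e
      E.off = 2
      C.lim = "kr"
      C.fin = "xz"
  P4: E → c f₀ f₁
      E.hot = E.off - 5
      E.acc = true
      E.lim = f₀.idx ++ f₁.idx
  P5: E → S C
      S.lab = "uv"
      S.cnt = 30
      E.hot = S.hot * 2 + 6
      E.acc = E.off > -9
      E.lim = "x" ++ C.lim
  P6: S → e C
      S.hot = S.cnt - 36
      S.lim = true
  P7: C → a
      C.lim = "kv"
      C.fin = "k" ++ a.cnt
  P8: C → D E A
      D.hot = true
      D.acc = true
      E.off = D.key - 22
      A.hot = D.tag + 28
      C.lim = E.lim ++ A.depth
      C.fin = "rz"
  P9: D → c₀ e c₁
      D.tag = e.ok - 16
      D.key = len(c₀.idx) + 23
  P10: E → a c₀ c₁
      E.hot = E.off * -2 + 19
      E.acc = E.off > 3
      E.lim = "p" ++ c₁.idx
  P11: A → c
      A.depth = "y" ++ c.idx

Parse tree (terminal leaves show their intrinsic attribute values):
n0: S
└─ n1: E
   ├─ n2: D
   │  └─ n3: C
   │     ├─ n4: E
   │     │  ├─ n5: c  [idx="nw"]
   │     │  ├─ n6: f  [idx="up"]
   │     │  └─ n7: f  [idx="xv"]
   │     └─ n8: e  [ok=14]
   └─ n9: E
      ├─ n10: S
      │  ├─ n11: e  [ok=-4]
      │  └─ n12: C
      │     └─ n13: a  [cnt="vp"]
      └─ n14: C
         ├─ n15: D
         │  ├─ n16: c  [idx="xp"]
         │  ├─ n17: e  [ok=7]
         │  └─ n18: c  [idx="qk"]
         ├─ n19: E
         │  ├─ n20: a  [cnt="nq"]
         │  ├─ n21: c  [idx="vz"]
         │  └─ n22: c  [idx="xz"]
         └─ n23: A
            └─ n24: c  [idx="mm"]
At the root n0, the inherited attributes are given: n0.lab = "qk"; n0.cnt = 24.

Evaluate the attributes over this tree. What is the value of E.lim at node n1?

1. n0.lab = "qk"  [given at root]
2. n0.cnt = 24  [given at root]
3. n1.off = 22  [len(S.lab) + 20]
4. n2.hot = true  [E₀.off > 21]
5. n2.acc = false  [E₀.off > 22]
6. n4.off = 2  [2]
7. n5.idx = "nw"  [terminal]
8. n6.idx = "up"  [terminal]
9. n7.idx = "xv"  [terminal]
10. n4.hot = -3  [E.off - 5]
11. n4.acc = true  [true]
12. n4.lim = "upxv"  [f₀.idx ++ f₁.idx]
13. n8.ok = 14  [terminal]
14. n3.lim = "kr"  ["kr"]
15. n3.fin = "xz"  ["xz"]
16. n2.tag = -5  [-5]
17. n2.key = 27  [len(C.lim) + 25]
18. n9.off = -8  [-8]
19. n10.lab = "uv"  ["uv"]
20. n10.cnt = 30  [30]
21. n11.ok = -4  [terminal]
22. n13.cnt = "vp"  [terminal]
23. n12.lim = "kv"  ["kv"]
24. n12.fin = "kvp"  ["k" ++ a.cnt]
25. n10.hot = -6  [S.cnt - 36]
26. n10.lim = true  [true]
27. n15.hot = true  [true]
28. n15.acc = true  [true]
29. n16.idx = "xp"  [terminal]
30. n17.ok = 7  [terminal]
31. n18.idx = "qk"  [terminal]
32. n15.tag = -9  [e.ok - 16]
33. n15.key = 25  [len(c₀.idx) + 23]
34. n19.off = 3  [D.key - 22]
35. n20.cnt = "nq"  [terminal]
36. n21.idx = "vz"  [terminal]
37. n22.idx = "xz"  [terminal]
38. n19.hot = 13  [E.off * -2 + 19]
39. n19.acc = false  [E.off > 3]
40. n19.lim = "pxz"  ["p" ++ c₁.idx]
41. n23.hot = 19  [D.tag + 28]
42. n24.idx = "mm"  [terminal]
43. n23.depth = "ymm"  ["y" ++ c.idx]
44. n14.lim = "pxzymm"  [E.lim ++ A.depth]
45. n14.fin = "rz"  ["rz"]
46. n9.hot = -6  [S.hot * 2 + 6]
47. n9.acc = true  [E.off > -9]
48. n9.lim = "xpxzymm"  ["x" ++ C.lim]
49. n1.hot = 5  [D.tag + E₀.off - 12]
50. n1.acc = true  [E₁.acc == true]
51. n1.lim = "xpxzymmz"  [E₁.lim ++ "z"]
52. n0.hot = -6  [S.cnt - 30]
53. n0.lim = true  [E.acc == true]

"xpxzymmz"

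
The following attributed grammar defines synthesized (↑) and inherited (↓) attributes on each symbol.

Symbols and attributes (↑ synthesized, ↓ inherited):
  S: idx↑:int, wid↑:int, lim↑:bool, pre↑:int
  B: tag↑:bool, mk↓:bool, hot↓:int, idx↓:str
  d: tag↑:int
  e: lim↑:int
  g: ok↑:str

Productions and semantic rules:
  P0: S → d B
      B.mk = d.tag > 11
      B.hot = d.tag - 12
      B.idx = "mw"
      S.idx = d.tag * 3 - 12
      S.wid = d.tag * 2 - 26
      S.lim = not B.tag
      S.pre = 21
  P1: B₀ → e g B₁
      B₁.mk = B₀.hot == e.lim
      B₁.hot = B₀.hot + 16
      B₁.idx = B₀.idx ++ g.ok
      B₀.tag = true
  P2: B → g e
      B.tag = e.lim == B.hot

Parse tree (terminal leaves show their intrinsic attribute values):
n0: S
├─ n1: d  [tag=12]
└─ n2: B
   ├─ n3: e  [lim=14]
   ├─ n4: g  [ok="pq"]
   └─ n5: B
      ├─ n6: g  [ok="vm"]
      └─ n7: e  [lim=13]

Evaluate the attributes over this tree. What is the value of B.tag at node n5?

false

1. n1.tag = 12  [terminal]
2. n2.mk = true  [d.tag > 11]
3. n2.hot = 0  [d.tag - 12]
4. n2.idx = "mw"  ["mw"]
5. n3.lim = 14  [terminal]
6. n4.ok = "pq"  [terminal]
7. n5.mk = false  [B₀.hot == e.lim]
8. n5.hot = 16  [B₀.hot + 16]
9. n5.idx = "mwpq"  [B₀.idx ++ g.ok]
10. n6.ok = "vm"  [terminal]
11. n7.lim = 13  [terminal]
12. n5.tag = false  [e.lim == B.hot]
13. n2.tag = true  [true]
14. n0.idx = 24  [d.tag * 3 - 12]
15. n0.wid = -2  [d.tag * 2 - 26]
16. n0.lim = false  [not B.tag]
17. n0.pre = 21  [21]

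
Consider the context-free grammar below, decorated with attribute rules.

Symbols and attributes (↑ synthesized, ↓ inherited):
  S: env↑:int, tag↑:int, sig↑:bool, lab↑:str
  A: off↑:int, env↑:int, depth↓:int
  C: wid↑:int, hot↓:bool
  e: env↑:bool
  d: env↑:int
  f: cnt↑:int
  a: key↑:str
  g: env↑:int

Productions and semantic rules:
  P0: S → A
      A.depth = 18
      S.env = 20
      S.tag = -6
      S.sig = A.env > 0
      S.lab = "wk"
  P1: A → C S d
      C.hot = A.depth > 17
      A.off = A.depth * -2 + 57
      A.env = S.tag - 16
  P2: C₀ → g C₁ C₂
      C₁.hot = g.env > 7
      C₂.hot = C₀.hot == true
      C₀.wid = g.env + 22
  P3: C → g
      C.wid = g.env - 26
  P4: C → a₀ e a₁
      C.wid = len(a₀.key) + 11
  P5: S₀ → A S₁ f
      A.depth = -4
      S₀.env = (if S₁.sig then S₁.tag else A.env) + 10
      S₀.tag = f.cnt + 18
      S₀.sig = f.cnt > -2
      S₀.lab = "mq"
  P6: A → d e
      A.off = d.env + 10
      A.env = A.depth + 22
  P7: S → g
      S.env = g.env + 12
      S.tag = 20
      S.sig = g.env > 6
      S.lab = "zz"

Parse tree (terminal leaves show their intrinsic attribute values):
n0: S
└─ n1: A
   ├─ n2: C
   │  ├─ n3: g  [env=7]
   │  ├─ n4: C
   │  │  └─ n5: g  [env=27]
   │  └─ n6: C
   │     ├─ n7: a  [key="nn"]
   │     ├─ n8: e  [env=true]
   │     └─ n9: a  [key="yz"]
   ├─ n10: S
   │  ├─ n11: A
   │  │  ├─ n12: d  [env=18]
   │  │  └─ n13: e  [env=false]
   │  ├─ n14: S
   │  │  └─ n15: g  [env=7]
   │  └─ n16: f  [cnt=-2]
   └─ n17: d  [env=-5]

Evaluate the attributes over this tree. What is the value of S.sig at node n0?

1. n1.depth = 18  [18]
2. n2.hot = true  [A.depth > 17]
3. n3.env = 7  [terminal]
4. n4.hot = false  [g.env > 7]
5. n5.env = 27  [terminal]
6. n4.wid = 1  [g.env - 26]
7. n6.hot = true  [C₀.hot == true]
8. n7.key = "nn"  [terminal]
9. n8.env = true  [terminal]
10. n9.key = "yz"  [terminal]
11. n6.wid = 13  [len(a₀.key) + 11]
12. n2.wid = 29  [g.env + 22]
13. n11.depth = -4  [-4]
14. n12.env = 18  [terminal]
15. n13.env = false  [terminal]
16. n11.off = 28  [d.env + 10]
17. n11.env = 18  [A.depth + 22]
18. n15.env = 7  [terminal]
19. n14.env = 19  [g.env + 12]
20. n14.tag = 20  [20]
21. n14.sig = true  [g.env > 6]
22. n14.lab = "zz"  ["zz"]
23. n16.cnt = -2  [terminal]
24. n10.env = 30  [(if S₁.sig then S₁.tag else A.env) + 10]
25. n10.tag = 16  [f.cnt + 18]
26. n10.sig = false  [f.cnt > -2]
27. n10.lab = "mq"  ["mq"]
28. n17.env = -5  [terminal]
29. n1.off = 21  [A.depth * -2 + 57]
30. n1.env = 0  [S.tag - 16]
31. n0.env = 20  [20]
32. n0.tag = -6  [-6]
33. n0.sig = false  [A.env > 0]
34. n0.lab = "wk"  ["wk"]

false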